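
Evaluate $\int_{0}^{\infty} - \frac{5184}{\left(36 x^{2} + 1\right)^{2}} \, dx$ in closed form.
$- 216 \pi$

Recall the elementary integral
$$J(a) = \int_{0}^{\infty} - \frac{4}{a^{2} + x^{2}} \, dx = - \frac{2 \pi}{a}.$$

Differentiating under the integral sign with respect to $a$,
$$\frac{dJ}{da} = \int_{0}^{\infty} \frac{8 a}{\left(a^{2} + x^{2}\right)^{2}} \, dx = \frac{2 \pi}{a^{2}},$$
so $\int_{0}^{\infty} - \frac{4}{\left(a^{2} + x^{2}\right)^{2}} \, dx = - \frac{\pi}{a^{3}}$.

Setting $a = \frac{1}{6}$:
$$I = - 216 \pi.$$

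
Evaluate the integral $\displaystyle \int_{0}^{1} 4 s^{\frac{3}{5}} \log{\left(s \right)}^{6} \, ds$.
$\frac{3515625}{32768}$

Start from the elementary integral
$$J(a) = \int_{0}^{1} 4 s^{a} \, ds = \frac{4}{a + 1}.$$

Differentiating under the integral sign brings down a factor of $\ln s$:
$$\frac{dJ}{da} = \int_{0}^{1} 4 s^{a} \log{\left(s \right)} \, ds = - \frac{4}{\left(a + 1\right)^{2}}.$$

Repeating $6$ times in total — each differentiation brings down another $\ln s$ — gives
$$\frac{d^{6}J}{da^{6}} = \int_{0}^{1} 4 s^{a} \log{\left(s \right)}^{6} \, ds = \frac{2880}{\left(a + 1\right)^{7}},$$
and the integrand here is exactly the target integrand, so $I = \frac{2880}{\left(a + 1\right)^{7}}$.

Setting $a = \frac{3}{5}$:
$$I = \frac{3515625}{32768}.$$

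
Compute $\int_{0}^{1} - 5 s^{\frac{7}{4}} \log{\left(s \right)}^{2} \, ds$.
$- \frac{640}{1331}$

Consider the simpler parametrised integral
$$J(a) = \int_{0}^{1} - 5 s^{a} \, ds = - \frac{5}{a + 1}.$$

Differentiating under the integral sign brings down a factor of $\ln s$:
$$\frac{dJ}{da} = \int_{0}^{1} - 5 s^{a} \log{\left(s \right)} \, ds = \frac{5}{\left(a + 1\right)^{2}}.$$

Repeating twice in total — each differentiation brings down another $\ln s$ — gives
$$\frac{d^{2}J}{da^{2}} = \int_{0}^{1} - 5 s^{a} \log{\left(s \right)}^{2} \, ds = - \frac{10}{\left(a + 1\right)^{3}},$$
and the integrand here is exactly the target integrand, so $I = - \frac{10}{\left(a + 1\right)^{3}}$.

Setting $a = \frac{7}{4}$:
$$I = - \frac{640}{1331}.$$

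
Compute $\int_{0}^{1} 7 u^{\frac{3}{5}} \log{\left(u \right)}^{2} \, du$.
$\frac{875}{256}$

Begin with the known integral
$$J(a) = \int_{0}^{1} 7 u^{a} \, du = \frac{7}{a + 1}.$$

Differentiating under the integral sign brings down a factor of $\ln u$:
$$\frac{dJ}{da} = \int_{0}^{1} 7 u^{a} \log{\left(u \right)} \, du = - \frac{7}{\left(a + 1\right)^{2}}.$$

Repeating twice in total — each differentiation brings down another $\ln u$ — gives
$$\frac{d^{2}J}{da^{2}} = \int_{0}^{1} 7 u^{a} \log{\left(u \right)}^{2} \, du = \frac{14}{\left(a + 1\right)^{3}},$$
and the integrand here is exactly the target integrand, so $I = \frac{14}{\left(a + 1\right)^{3}}$.

Setting $a = \frac{3}{5}$:
$$I = \frac{875}{256}.$$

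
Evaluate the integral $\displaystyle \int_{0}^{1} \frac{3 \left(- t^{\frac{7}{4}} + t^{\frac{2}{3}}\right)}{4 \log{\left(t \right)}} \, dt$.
$\log{\left(\frac{2 \sqrt{2} \sqrt[4]{33} \cdot 5^{\frac{3}{4}}}{33} \right)}$

Consider the one-parameter family: let $I(a) = \int_{0}^{1} \frac{3 \left(t^{\frac{2}{3}} - t^{a}\right)}{4 \log{\left(t \right)}} \, dt$.

Since $\dfrac{\partial}{\partial a}\,t^{a} = t^{a} \ln t$, the $\ln t$ in the denominator cancels and
$$\frac{dI}{da} = \int_{0}^{1} - \frac{3}{4} t^{a} \, dt = - \frac{3}{4} \left[\frac{t^{a+1}}{a+1}\right]_0^1 = - \frac{3}{4 a + 4}.$$

Integrating with respect to $a$ gives $I(a) = - \frac{3 \log{\left(a + 1 \right)}}{4} - \frac{3 \log{\left(3 \right)}}{4} + \frac{3 \log{\left(5 \right)}}{4} + C$.

At $a = \frac{2}{3}$ the integrand is identically $0$, so $I(\frac{2}{3}) = 0$. The closed form gives $0$, hence $C = 0$.

Setting $a = \frac{7}{4}$:
$$I = \log{\left(\frac{2 \sqrt{2} \sqrt[4]{33} \cdot 5^{\frac{3}{4}}}{33} \right)}.$$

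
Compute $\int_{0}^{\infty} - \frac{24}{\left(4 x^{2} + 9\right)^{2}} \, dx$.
$- \frac{\pi}{9}$

Start from the standard arctangent integral
$$J(a) = \int_{0}^{\infty} - \frac{3}{2 \left(a^{2} + x^{2}\right)} \, dx = - \frac{3 \pi}{4 a}.$$

Differentiating under the integral sign with respect to $a$,
$$\frac{dJ}{da} = \int_{0}^{\infty} \frac{3 a}{\left(a^{2} + x^{2}\right)^{2}} \, dx = \frac{3 \pi}{4 a^{2}},$$
so $\int_{0}^{\infty} - \frac{3}{2 \left(a^{2} + x^{2}\right)^{2}} \, dx = - \frac{3 \pi}{8 a^{3}}$.

Setting $a = \frac{3}{2}$:
$$I = - \frac{\pi}{9}.$$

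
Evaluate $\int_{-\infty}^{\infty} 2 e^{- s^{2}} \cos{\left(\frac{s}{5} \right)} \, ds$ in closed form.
$\frac{2 \sqrt{\pi}}{e^{\frac{1}{100}}}$

Define $I(b) = \int_{-\infty}^{\infty} 2 e^{- s^{2}} \cos{\left(b s \right)} \, ds$.

Differentiating under the integral sign,
$$I'(b) = \int_{-\infty}^{\infty} - 2 s e^{- s^{2}} \sin{\left(b s \right)} \, ds.$$

Integrate $\int_{-\infty}^{\infty} s \sin(b s)\, e^{- s^{2}}\, ds$ by parts with $u = \sin(b s)$ and $dv = s\, e^{- s^{2}}\, ds$, giving $v = - \frac{e^{- s^{2}}}{2}$. The boundary term vanishes and
$$\int_{-\infty}^{\infty} s \sin(b s)\, e^{- s^{2}}\, ds = \frac{b}{2} \int_{-\infty}^{\infty} \cos(b s)\, e^{- s^{2}}\, ds,$$
so $I'(b) = - \frac{b}{2}\, I(b)$.

This is a separable first-order ODE; solving with the initial condition $I(0) = \int_{-\infty}^{\infty} 2 e^{- s^{2}}\,ds = 2 \sqrt{\pi}$ gives
$$I(b) = 2 \sqrt{\pi} e^{- \frac{b^{2}}{4}}.$$

Setting $b = \frac{1}{5}$:
$$I = \frac{2 \sqrt{\pi}}{e^{\frac{1}{100}}}.$$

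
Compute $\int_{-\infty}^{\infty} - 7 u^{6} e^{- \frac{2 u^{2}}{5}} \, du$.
$- \frac{13125 \sqrt{10} \sqrt{\pi}}{128}$

Start from the elementary integral
$$J(a) = \int_{-\infty}^{\infty} - 7 e^{- a u^{2}} \, du = - \frac{7 \sqrt{\pi}}{\sqrt{a}}.$$

Differentiating under the integral sign brings down a factor of $(-u^2)$:
$$\frac{dJ}{da} = \int_{-\infty}^{\infty} 7 u^{2} e^{- a u^{2}} \, du = \frac{7 \sqrt{\pi}}{2 a^{\frac{3}{2}}}.$$

Repeating $3$ times in total — each differentiation brings down another $(-u^2)$ — gives
$$\frac{d^{3}J}{da^{3}} = \int_{-\infty}^{\infty} 7 u^{6} e^{- a u^{2}} \, du = \frac{105 \sqrt{\pi}}{8 a^{\frac{7}{2}}},$$
and the integrand here is $(-1)^{3}$ times the target integrand, so $I = (-1)^{3}\,\frac{d^{3}J}{da^{3}} = - \frac{105 \sqrt{\pi}}{8 a^{\frac{7}{2}}}$.

Setting $a = \frac{2}{5}$:
$$I = - \frac{13125 \sqrt{10} \sqrt{\pi}}{128}.$$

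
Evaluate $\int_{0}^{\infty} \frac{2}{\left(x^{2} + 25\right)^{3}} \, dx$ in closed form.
$\frac{3 \pi}{25000}$

Begin with the known result
$$J(a) = \int_{0}^{\infty} \frac{2}{a^{2} + x^{2}} \, dx = \frac{\pi}{a}.$$

Differentiating under the integral sign with respect to $a$,
$$\frac{dJ}{da} = \int_{0}^{\infty} - \frac{4 a}{\left(a^{2} + x^{2}\right)^{2}} \, dx = - \frac{\pi}{a^{2}},$$
so $\int_{0}^{\infty} \frac{2}{\left(a^{2} + x^{2}\right)^{2}} \, dx = \frac{\pi}{2 a^{3}}$.

Repeating — each differentiation of $1/(x^2+a^2)^j$ produces $-2ja/(x^2+a^2)^{j+1}$ — and dividing through by $-2ja$ at each step yields, after $2$ differentiations in total,
$$\int_{0}^{\infty} \frac{2}{\left(a^{2} + x^{2}\right)^{3}} \, dx = \frac{3 \pi}{8 a^{5}}.$$

Setting $a = 5$:
$$I = \frac{3 \pi}{25000}.$$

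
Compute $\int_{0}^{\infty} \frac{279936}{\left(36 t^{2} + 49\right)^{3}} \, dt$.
$\frac{8748 \pi}{16807}$

Begin with the known result
$$J(a) = \int_{0}^{\infty} \frac{6}{a^{2} + t^{2}} \, dt = \frac{3 \pi}{a}.$$

Differentiating under the integral sign with respect to $a$,
$$\frac{dJ}{da} = \int_{0}^{\infty} - \frac{12 a}{\left(a^{2} + t^{2}\right)^{2}} \, dt = - \frac{3 \pi}{a^{2}},$$
so $\int_{0}^{\infty} \frac{6}{\left(a^{2} + t^{2}\right)^{2}} \, dt = \frac{3 \pi}{2 a^{3}}$.

Repeating — each differentiation of $1/(t^2+a^2)^j$ produces $-2ja/(t^2+a^2)^{j+1}$ — and dividing through by $-2ja$ at each step yields, after $2$ differentiations in total,
$$\int_{0}^{\infty} \frac{6}{\left(a^{2} + t^{2}\right)^{3}} \, dt = \frac{9 \pi}{8 a^{5}}.$$

Setting $a = \frac{7}{6}$:
$$I = \frac{8748 \pi}{16807}.$$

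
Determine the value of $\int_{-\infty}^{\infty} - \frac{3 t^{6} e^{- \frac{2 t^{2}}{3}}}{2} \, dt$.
$- \frac{1215 \sqrt{6} \sqrt{\pi}}{256}$

Start from the elementary integral
$$J(a) = \int_{-\infty}^{\infty} - \frac{3 e^{- a t^{2}}}{2} \, dt = - \frac{3 \sqrt{\pi}}{2 \sqrt{a}}.$$

Differentiating under the integral sign brings down a factor of $(-t^2)$:
$$\frac{dJ}{da} = \int_{-\infty}^{\infty} \frac{3 t^{2} e^{- a t^{2}}}{2} \, dt = \frac{3 \sqrt{\pi}}{4 a^{\frac{3}{2}}}.$$

Repeating $3$ times in total — each differentiation brings down another $(-t^2)$ — gives
$$\frac{d^{3}J}{da^{3}} = \int_{-\infty}^{\infty} \frac{3 t^{6} e^{- a t^{2}}}{2} \, dt = \frac{45 \sqrt{\pi}}{16 a^{\frac{7}{2}}},$$
and the integrand here is $(-1)^{3}$ times the target integrand, so $I = (-1)^{3}\,\frac{d^{3}J}{da^{3}} = - \frac{45 \sqrt{\pi}}{16 a^{\frac{7}{2}}}$.

Setting $a = \frac{2}{3}$:
$$I = - \frac{1215 \sqrt{6} \sqrt{\pi}}{256}.$$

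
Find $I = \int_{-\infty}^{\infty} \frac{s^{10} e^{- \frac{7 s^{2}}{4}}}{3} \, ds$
$\frac{2880 \sqrt{7} \sqrt{\pi}}{16807}$

Start from the elementary integral
$$J(a) = \int_{-\infty}^{\infty} \frac{e^{- a s^{2}}}{3} \, ds = \frac{\sqrt{\pi}}{3 \sqrt{a}}.$$

Differentiating under the integral sign brings down a factor of $(-s^2)$:
$$\frac{dJ}{da} = \int_{-\infty}^{\infty} - \frac{s^{2} e^{- a s^{2}}}{3} \, ds = - \frac{\sqrt{\pi}}{6 a^{\frac{3}{2}}}.$$

Repeating $5$ times in total — each differentiation brings down another $(-s^2)$ — gives
$$\frac{d^{5}J}{da^{5}} = \int_{-\infty}^{\infty} - \frac{s^{10} e^{- a s^{2}}}{3} \, ds = - \frac{315 \sqrt{\pi}}{32 a^{\frac{11}{2}}},$$
and the integrand here is $(-1)^{5}$ times the target integrand, so $I = (-1)^{5}\,\frac{d^{5}J}{da^{5}} = \frac{315 \sqrt{\pi}}{32 a^{\frac{11}{2}}}$.

Setting $a = \frac{7}{4}$:
$$I = \frac{2880 \sqrt{7} \sqrt{\pi}}{16807}.$$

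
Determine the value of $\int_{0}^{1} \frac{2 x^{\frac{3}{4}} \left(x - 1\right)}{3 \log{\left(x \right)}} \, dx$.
$- \frac{2 \log{\left(7 \right)}}{3} + \frac{2 \log{\left(11 \right)}}{3}$

Consider the one-parameter family: let $I(a) = \int_{0}^{1} \frac{2 \left(x^{\frac{7}{4}} - x^{a}\right)}{3 \log{\left(x \right)}} \, dx$.

Since $\dfrac{\partial}{\partial a}\,x^{a} = x^{a} \ln x$, the $\ln x$ in the denominator cancels and
$$\frac{dI}{da} = \int_{0}^{1} - \frac{2}{3} x^{a} \, dx = - \frac{2}{3} \left[\frac{x^{a+1}}{a+1}\right]_0^1 = - \frac{2}{3 a + 3}.$$

Integrating with respect to $a$ gives $I(a) = - \log{\left(\frac{2 \sqrt[3]{22} \left(a + 1\right)^{\frac{2}{3}}}{11} \right)} + C$.

At $a = \frac{7}{4}$ the integrand is identically $0$, so $I(\frac{7}{4}) = 0$. The closed form gives $0$, hence $C = 0$.

Setting $a = \frac{3}{4}$:
$$I = - \frac{2 \log{\left(7 \right)}}{3} + \frac{2 \log{\left(11 \right)}}{3}.$$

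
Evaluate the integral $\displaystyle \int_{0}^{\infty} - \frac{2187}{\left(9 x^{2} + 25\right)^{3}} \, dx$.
$- \frac{2187 \pi}{50000}$

Start from the standard arctangent integral
$$J(a) = \int_{0}^{\infty} - \frac{3}{a^{2} + x^{2}} \, dx = - \frac{3 \pi}{2 a}.$$

Differentiating under the integral sign with respect to $a$,
$$\frac{dJ}{da} = \int_{0}^{\infty} \frac{6 a}{\left(a^{2} + x^{2}\right)^{2}} \, dx = \frac{3 \pi}{2 a^{2}},$$
so $\int_{0}^{\infty} - \frac{3}{\left(a^{2} + x^{2}\right)^{2}} \, dx = - \frac{3 \pi}{4 a^{3}}$.

Repeating — each differentiation of $1/(x^2+a^2)^j$ produces $-2ja/(x^2+a^2)^{j+1}$ — and dividing through by $-2ja$ at each step yields, after $2$ differentiations in total,
$$\int_{0}^{\infty} - \frac{3}{\left(a^{2} + x^{2}\right)^{3}} \, dx = - \frac{9 \pi}{16 a^{5}}.$$

Setting $a = \frac{5}{3}$:
$$I = - \frac{2187 \pi}{50000}.$$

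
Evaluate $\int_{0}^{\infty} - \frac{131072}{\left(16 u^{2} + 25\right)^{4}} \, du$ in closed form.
$- \frac{1024 \pi}{15625}$

Recall the elementary integral
$$J(a) = \int_{0}^{\infty} - \frac{2}{a^{2} + u^{2}} \, du = - \frac{\pi}{a}.$$

Differentiating under the integral sign with respect to $a$,
$$\frac{dJ}{da} = \int_{0}^{\infty} \frac{4 a}{\left(a^{2} + u^{2}\right)^{2}} \, du = \frac{\pi}{a^{2}},$$
so $\int_{0}^{\infty} - \frac{2}{\left(a^{2} + u^{2}\right)^{2}} \, du = - \frac{\pi}{2 a^{3}}$.

Repeating — each differentiation of $1/(u^2+a^2)^j$ produces $-2ja/(u^2+a^2)^{j+1}$ — and dividing through by $-2ja$ at each step yields, after $3$ differentiations in total,
$$\int_{0}^{\infty} - \frac{2}{\left(a^{2} + u^{2}\right)^{4}} \, du = - \frac{5 \pi}{16 a^{7}}.$$

Setting $a = \frac{5}{4}$:
$$I = - \frac{1024 \pi}{15625}.$$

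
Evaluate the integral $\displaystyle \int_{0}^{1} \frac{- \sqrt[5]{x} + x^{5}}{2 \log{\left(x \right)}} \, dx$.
$\frac{\log{\left(5 \right)}}{2}$

Introduce a parameter $a$ in the exponent: let $I(a) = \int_{0}^{1} \frac{x^{5} - x^{a}}{2 \log{\left(x \right)}} \, dx$.

Since $\dfrac{\partial}{\partial a}\,x^{a} = x^{a} \ln x$, the $\ln x$ in the denominator cancels and
$$\frac{dI}{da} = \int_{0}^{1} - \frac{1}{2} x^{a} \, dx = - \frac{1}{2} \left[\frac{x^{a+1}}{a+1}\right]_0^1 = - \frac{1}{2 a + 2}.$$

Integrating with respect to $a$ gives $I(a) = - \frac{\log{\left(a + 1 \right)}}{2} + \frac{\log{\left(6 \right)}}{2} + C$.

At $a = 5$ the integrand is identically $0$, so $I(5) = 0$. The closed form gives $0$, hence $C = 0$.

Setting $a = \frac{1}{5}$:
$$I = \frac{\log{\left(5 \right)}}{2}.$$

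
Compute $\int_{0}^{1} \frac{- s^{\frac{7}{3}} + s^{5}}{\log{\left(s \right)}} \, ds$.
$\log{\left(\frac{9}{5} \right)}$

Introduce a parameter $a$ in the exponent: let $I(a) = \int_{0}^{1} \frac{- s^{\frac{7}{3}} + s^{a}}{\log{\left(s \right)}} \, ds$.

Since $\dfrac{\partial}{\partial a}\,s^{a} = s^{a} \ln s$, the $\ln s$ in the denominator cancels and
$$\frac{dI}{da} = \int_{0}^{1} s^{a} \, ds = \left[\frac{s^{a+1}}{a+1}\right]_0^1 = \frac{1}{a + 1}.$$

Integrating with respect to $a$ gives $I(a) = \log{\left(\frac{3 a}{10} + \frac{3}{10} \right)} + C$.

At $a = \frac{7}{3}$ the integrand is identically $0$, so $I(\frac{7}{3}) = 0$. The closed form gives $0$, hence $C = 0$.

Setting $a = 5$:
$$I = \log{\left(\frac{9}{5} \right)}.$$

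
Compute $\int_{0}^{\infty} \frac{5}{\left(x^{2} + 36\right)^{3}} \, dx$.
$\frac{5 \pi}{41472}$

Recall the elementary integral
$$J(a) = \int_{0}^{\infty} \frac{5}{a^{2} + x^{2}} \, dx = \frac{5 \pi}{2 a}.$$

Differentiating under the integral sign with respect to $a$,
$$\frac{dJ}{da} = \int_{0}^{\infty} - \frac{10 a}{\left(a^{2} + x^{2}\right)^{2}} \, dx = - \frac{5 \pi}{2 a^{2}},$$
so $\int_{0}^{\infty} \frac{5}{\left(a^{2} + x^{2}\right)^{2}} \, dx = \frac{5 \pi}{4 a^{3}}$.

Repeating — each differentiation of $1/(x^2+a^2)^j$ produces $-2ja/(x^2+a^2)^{j+1}$ — and dividing through by $-2ja$ at each step yields, after $2$ differentiations in total,
$$\int_{0}^{\infty} \frac{5}{\left(a^{2} + x^{2}\right)^{3}} \, dx = \frac{15 \pi}{16 a^{5}}.$$

Setting $a = 6$:
$$I = \frac{5 \pi}{41472}.$$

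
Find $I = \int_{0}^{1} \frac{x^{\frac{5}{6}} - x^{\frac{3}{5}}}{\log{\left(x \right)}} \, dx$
$\log{\left(\frac{55}{48} \right)}$

Introduce a parameter $a$ in the exponent: let $I(a) = \int_{0}^{1} \frac{- x^{\frac{3}{5}} + x^{a}}{\log{\left(x \right)}} \, dx$.

Since $\dfrac{\partial}{\partial a}\,x^{a} = x^{a} \ln x$, the $\ln x$ in the denominator cancels and
$$\frac{dI}{da} = \int_{0}^{1} x^{a} \, dx = \left[\frac{x^{a+1}}{a+1}\right]_0^1 = \frac{1}{a + 1}.$$

Integrating with respect to $a$ gives $I(a) = \log{\left(\frac{5 a}{8} + \frac{5}{8} \right)} + C$.

At $a = \frac{3}{5}$ the integrand is identically $0$, so $I(\frac{3}{5}) = 0$. The closed form gives $0$, hence $C = 0$.

Setting $a = \frac{5}{6}$:
$$I = \log{\left(\frac{55}{48} \right)}.$$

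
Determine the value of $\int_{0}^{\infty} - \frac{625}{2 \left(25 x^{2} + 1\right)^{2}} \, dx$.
$- \frac{125 \pi}{8}$

Recall the elementary integral
$$J(a) = \int_{0}^{\infty} - \frac{1}{2 \left(a^{2} + x^{2}\right)} \, dx = - \frac{\pi}{4 a}.$$

Differentiating under the integral sign with respect to $a$,
$$\frac{dJ}{da} = \int_{0}^{\infty} \frac{a}{\left(a^{2} + x^{2}\right)^{2}} \, dx = \frac{\pi}{4 a^{2}},$$
so $\int_{0}^{\infty} - \frac{1}{2 \left(a^{2} + x^{2}\right)^{2}} \, dx = - \frac{\pi}{8 a^{3}}$.

Setting $a = \frac{1}{5}$:
$$I = - \frac{125 \pi}{8}.$$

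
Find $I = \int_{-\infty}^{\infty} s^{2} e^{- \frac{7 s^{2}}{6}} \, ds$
$\frac{3 \sqrt{42} \sqrt{\pi}}{49}$

Consider the simpler parametrised integral
$$J(a) = \int_{-\infty}^{\infty} e^{- a s^{2}} \, ds = \frac{\sqrt{\pi}}{\sqrt{a}}.$$

Differentiating under the integral sign brings down a factor of $(-s^2)$:
$$\frac{dJ}{da} = \int_{-\infty}^{\infty} - s^{2} e^{- a s^{2}} \, ds = - \frac{\sqrt{\pi}}{2 a^{\frac{3}{2}}}.$$

The integral on the left is $-I$, so $I = \frac{\sqrt{\pi}}{2 a^{\frac{3}{2}}}$.

Setting $a = \frac{7}{6}$:
$$I = \frac{3 \sqrt{42} \sqrt{\pi}}{49}.$$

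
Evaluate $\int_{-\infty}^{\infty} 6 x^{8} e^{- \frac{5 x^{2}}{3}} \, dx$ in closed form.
$\frac{5103 \sqrt{15} \sqrt{\pi}}{5000}$

Consider the simpler parametrised integral
$$J(a) = \int_{-\infty}^{\infty} 6 e^{- a x^{2}} \, dx = \frac{6 \sqrt{\pi}}{\sqrt{a}}.$$

Differentiating under the integral sign brings down a factor of $(-x^2)$:
$$\frac{dJ}{da} = \int_{-\infty}^{\infty} - 6 x^{2} e^{- a x^{2}} \, dx = - \frac{3 \sqrt{\pi}}{a^{\frac{3}{2}}}.$$

Repeating $4$ times in total — each differentiation brings down another $(-x^2)$ — gives
$$\frac{d^{4}J}{da^{4}} = \int_{-\infty}^{\infty} 6 x^{8} e^{- a x^{2}} \, dx = \frac{315 \sqrt{\pi}}{8 a^{\frac{9}{2}}},$$
and the integrand here is exactly the target integrand, so $I = \frac{315 \sqrt{\pi}}{8 a^{\frac{9}{2}}}$.

Setting $a = \frac{5}{3}$:
$$I = \frac{5103 \sqrt{15} \sqrt{\pi}}{5000}.$$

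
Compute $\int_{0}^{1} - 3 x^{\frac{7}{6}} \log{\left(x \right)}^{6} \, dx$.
$- \frac{604661760}{62748517}$

Start from the elementary integral
$$J(a) = \int_{0}^{1} - 3 x^{a} \, dx = - \frac{3}{a + 1}.$$

Differentiating under the integral sign brings down a factor of $\ln x$:
$$\frac{dJ}{da} = \int_{0}^{1} - 3 x^{a} \log{\left(x \right)} \, dx = \frac{3}{\left(a + 1\right)^{2}}.$$

Repeating $6$ times in total — each differentiation brings down another $\ln x$ — gives
$$\frac{d^{6}J}{da^{6}} = \int_{0}^{1} - 3 x^{a} \log{\left(x \right)}^{6} \, dx = - \frac{2160}{\left(a + 1\right)^{7}},$$
and the integrand here is exactly the target integrand, so $I = - \frac{2160}{\left(a + 1\right)^{7}}$.

Setting $a = \frac{7}{6}$:
$$I = - \frac{604661760}{62748517}.$$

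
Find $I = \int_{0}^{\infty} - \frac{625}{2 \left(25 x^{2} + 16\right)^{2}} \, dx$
$- \frac{125 \pi}{512}$

Recall the elementary integral
$$J(a) = \int_{0}^{\infty} - \frac{1}{2 \left(a^{2} + x^{2}\right)} \, dx = - \frac{\pi}{4 a}.$$

Differentiating under the integral sign with respect to $a$,
$$\frac{dJ}{da} = \int_{0}^{\infty} \frac{a}{\left(a^{2} + x^{2}\right)^{2}} \, dx = \frac{\pi}{4 a^{2}},$$
so $\int_{0}^{\infty} - \frac{1}{2 \left(a^{2} + x^{2}\right)^{2}} \, dx = - \frac{\pi}{8 a^{3}}$.

Setting $a = \frac{4}{5}$:
$$I = - \frac{125 \pi}{512}.$$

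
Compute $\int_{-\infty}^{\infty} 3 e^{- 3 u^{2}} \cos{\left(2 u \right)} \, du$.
$\frac{\sqrt{3} \sqrt{\pi}}{e^{\frac{1}{3}}}$

Treat the cosine frequency as a parameter and define $I(b) = \int_{-\infty}^{\infty} 3 e^{- 3 u^{2}} \cos{\left(b u \right)} \, du$.

Differentiating under the integral sign,
$$I'(b) = \int_{-\infty}^{\infty} - 3 u e^{- 3 u^{2}} \sin{\left(b u \right)} \, du.$$

Integrate $\int_{-\infty}^{\infty} u \sin(b u)\, e^{- 3 u^{2}}\, du$ by parts with $w = \sin(b u)$ and $dv = u\, e^{- 3 u^{2}}\, du$, giving $v = - \frac{e^{- 3 u^{2}}}{6}$. The boundary term vanishes and
$$\int_{-\infty}^{\infty} u \sin(b u)\, e^{- 3 u^{2}}\, du = \frac{b}{6} \int_{-\infty}^{\infty} \cos(b u)\, e^{- 3 u^{2}}\, du,$$
so $I'(b) = - \frac{b}{6}\, I(b)$.

This is a separable first-order ODE; solving with the initial condition $I(0) = \int_{-\infty}^{\infty} 3 e^{- 3 u^{2}}\,du = \sqrt{3} \sqrt{\pi}$ gives
$$I(b) = \sqrt{3} \sqrt{\pi} e^{- \frac{b^{2}}{12}}.$$

Setting $b = 2$:
$$I = \frac{\sqrt{3} \sqrt{\pi}}{e^{\frac{1}{3}}}.$$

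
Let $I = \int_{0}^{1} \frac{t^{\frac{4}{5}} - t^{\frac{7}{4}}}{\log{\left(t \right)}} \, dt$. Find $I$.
$\log{\left(\frac{36}{55} \right)}$

Introduce a parameter $a$ in the exponent: let $I(a) = \int_{0}^{1} \frac{- t^{\frac{7}{4}} + t^{a}}{\log{\left(t \right)}} \, dt$.

Since $\dfrac{\partial}{\partial a}\,t^{a} = t^{a} \ln t$, the $\ln t$ in the denominator cancels and
$$\frac{dI}{da} = \int_{0}^{1} t^{a} \, dt = \left[\frac{t^{a+1}}{a+1}\right]_0^1 = \frac{1}{a + 1}.$$

Integrating with respect to $a$ gives $I(a) = \log{\left(\frac{4 a}{11} + \frac{4}{11} \right)} + C$.

At $a = \frac{7}{4}$ the integrand is identically $0$, so $I(\frac{7}{4}) = 0$. The closed form gives $0$, hence $C = 0$.

Setting $a = \frac{4}{5}$:
$$I = \log{\left(\frac{36}{55} \right)}.$$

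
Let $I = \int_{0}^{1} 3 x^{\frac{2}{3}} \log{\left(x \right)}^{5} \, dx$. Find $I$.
$- \frac{52488}{3125}$

Consider the simpler parametrised integral
$$J(a) = \int_{0}^{1} 3 x^{a} \, dx = \frac{3}{a + 1}.$$

Differentiating under the integral sign brings down a factor of $\ln x$:
$$\frac{dJ}{da} = \int_{0}^{1} 3 x^{a} \log{\left(x \right)} \, dx = - \frac{3}{\left(a + 1\right)^{2}}.$$

Repeating $5$ times in total — each differentiation brings down another $\ln x$ — gives
$$\frac{d^{5}J}{da^{5}} = \int_{0}^{1} 3 x^{a} \log{\left(x \right)}^{5} \, dx = - \frac{360}{\left(a + 1\right)^{6}},$$
and the integrand here is exactly the target integrand, so $I = - \frac{360}{\left(a + 1\right)^{6}}$.

Setting $a = \frac{2}{3}$:
$$I = - \frac{52488}{3125}.$$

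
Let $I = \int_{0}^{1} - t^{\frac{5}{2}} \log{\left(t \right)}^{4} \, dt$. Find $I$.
$- \frac{768}{16807}$

Consider the simpler parametrised integral
$$J(a) = \int_{0}^{1} - t^{a} \, dt = - \frac{1}{a + 1}.$$

Differentiating under the integral sign brings down a factor of $\ln t$:
$$\frac{dJ}{da} = \int_{0}^{1} - t^{a} \log{\left(t \right)} \, dt = \frac{1}{\left(a + 1\right)^{2}}.$$

Repeating $4$ times in total — each differentiation brings down another $\ln t$ — gives
$$\frac{d^{4}J}{da^{4}} = \int_{0}^{1} - t^{a} \log{\left(t \right)}^{4} \, dt = - \frac{24}{\left(a + 1\right)^{5}},$$
and the integrand here is exactly the target integrand, so $I = - \frac{24}{\left(a + 1\right)^{5}}$.

Setting $a = \frac{5}{2}$:
$$I = - \frac{768}{16807}.$$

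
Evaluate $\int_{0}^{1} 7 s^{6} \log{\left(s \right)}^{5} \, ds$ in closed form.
$- \frac{120}{16807}$

Begin with the known integral
$$J(a) = \int_{0}^{1} 7 s^{a} \, ds = \frac{7}{a + 1}.$$

Differentiating under the integral sign brings down a factor of $\ln s$:
$$\frac{dJ}{da} = \int_{0}^{1} 7 s^{a} \log{\left(s \right)} \, ds = - \frac{7}{\left(a + 1\right)^{2}}.$$

Repeating $5$ times in total — each differentiation brings down another $\ln s$ — gives
$$\frac{d^{5}J}{da^{5}} = \int_{0}^{1} 7 s^{a} \log{\left(s \right)}^{5} \, ds = - \frac{840}{\left(a + 1\right)^{6}},$$
and the integrand here is exactly the target integrand, so $I = - \frac{840}{\left(a + 1\right)^{6}}$.

Setting $a = 6$:
$$I = - \frac{120}{16807}.$$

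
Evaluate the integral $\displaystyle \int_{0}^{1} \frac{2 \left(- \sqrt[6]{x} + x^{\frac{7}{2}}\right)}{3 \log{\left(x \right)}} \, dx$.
$- \log{\left(\frac{7^{\frac{2}{3}}}{9} \right)}$

Introduce a parameter $a$ in the exponent: let $I(a) = \int_{0}^{1} \frac{2 \left(x^{\frac{7}{2}} - x^{a}\right)}{3 \log{\left(x \right)}} \, dx$.

Since $\dfrac{\partial}{\partial a}\,x^{a} = x^{a} \ln x$, the $\ln x$ in the denominator cancels and
$$\frac{dI}{da} = \int_{0}^{1} - \frac{2}{3} x^{a} \, dx = - \frac{2}{3} \left[\frac{x^{a+1}}{a+1}\right]_0^1 = - \frac{2}{3 a + 3}.$$

Integrating with respect to $a$ gives $I(a) = - \log{\left(\frac{6^{\frac{2}{3}} \left(a + 1\right)^{\frac{2}{3}}}{9} \right)} + C$.

At $a = \frac{7}{2}$ the integrand is identically $0$, so $I(\frac{7}{2}) = 0$. The closed form gives $0$, hence $C = 0$.

Setting $a = \frac{1}{6}$:
$$I = - \log{\left(\frac{7^{\frac{2}{3}}}{9} \right)}.$$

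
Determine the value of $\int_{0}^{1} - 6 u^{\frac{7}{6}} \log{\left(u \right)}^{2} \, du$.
$- \frac{2592}{2197}$

Consider the simpler parametrised integral
$$J(a) = \int_{0}^{1} - 6 u^{a} \, du = - \frac{6}{a + 1}.$$

Differentiating under the integral sign brings down a factor of $\ln u$:
$$\frac{dJ}{da} = \int_{0}^{1} - 6 u^{a} \log{\left(u \right)} \, du = \frac{6}{\left(a + 1\right)^{2}}.$$

Repeating twice in total — each differentiation brings down another $\ln u$ — gives
$$\frac{d^{2}J}{da^{2}} = \int_{0}^{1} - 6 u^{a} \log{\left(u \right)}^{2} \, du = - \frac{12}{\left(a + 1\right)^{3}},$$
and the integrand here is exactly the target integrand, so $I = - \frac{12}{\left(a + 1\right)^{3}}$.

Setting $a = \frac{7}{6}$:
$$I = - \frac{2592}{2197}.$$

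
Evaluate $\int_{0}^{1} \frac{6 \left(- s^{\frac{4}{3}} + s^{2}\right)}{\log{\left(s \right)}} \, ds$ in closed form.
$\log{\left(\frac{531441}{117649} \right)}$

Introduce a parameter $a$ in the exponent: let $I(a) = \int_{0}^{1} \frac{6 \left(- s^{\frac{4}{3}} + s^{a}\right)}{\log{\left(s \right)}} \, ds$.

Since $\dfrac{\partial}{\partial a}\,s^{a} = s^{a} \ln s$, the $\ln s$ in the denominator cancels and
$$\frac{dI}{da} = \int_{0}^{1} 6 s^{a} \, ds = 6 \left[\frac{s^{a+1}}{a+1}\right]_0^1 = \frac{6}{a + 1}.$$

Integrating with respect to $a$ gives $I(a) = \log{\left(\frac{729 \left(a + 1\right)^{6}}{117649} \right)} + C$.

At $a = \frac{4}{3}$ the integrand is identically $0$, so $I(\frac{4}{3}) = 0$. The closed form gives $0$, hence $C = 0$.

Setting $a = 2$:
$$I = \log{\left(\frac{531441}{117649} \right)}.$$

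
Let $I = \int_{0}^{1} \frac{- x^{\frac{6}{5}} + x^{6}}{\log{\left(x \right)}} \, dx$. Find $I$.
$\log{\left(\frac{35}{11} \right)}$

Consider the one-parameter family: let $I(a) = \int_{0}^{1} \frac{- x^{\frac{6}{5}} + x^{a}}{\log{\left(x \right)}} \, dx$.

Since $\dfrac{\partial}{\partial a}\,x^{a} = x^{a} \ln x$, the $\ln x$ in the denominator cancels and
$$\frac{dI}{da} = \int_{0}^{1} x^{a} \, dx = \left[\frac{x^{a+1}}{a+1}\right]_0^1 = \frac{1}{a + 1}.$$

Integrating with respect to $a$ gives $I(a) = \log{\left(\frac{5 a}{11} + \frac{5}{11} \right)} + C$.

At $a = \frac{6}{5}$ the integrand is identically $0$, so $I(\frac{6}{5}) = 0$. The closed form gives $0$, hence $C = 0$.

Setting $a = 6$:
$$I = \log{\left(\frac{35}{11} \right)}.$$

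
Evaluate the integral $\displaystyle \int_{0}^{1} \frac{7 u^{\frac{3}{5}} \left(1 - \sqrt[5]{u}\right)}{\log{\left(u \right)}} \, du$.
$\log{\left(\frac{2097152}{4782969} \right)}$

Consider the one-parameter family: let $I(a) = \int_{0}^{1} \frac{7 \left(- u^{\frac{4}{5}} + u^{a}\right)}{\log{\left(u \right)}} \, du$.

Since $\dfrac{\partial}{\partial a}\,u^{a} = u^{a} \ln u$, the $\ln u$ in the denominator cancels and
$$\frac{dI}{da} = \int_{0}^{1} 7 u^{a} \, du = 7 \left[\frac{u^{a+1}}{a+1}\right]_0^1 = \frac{7}{a + 1}.$$

Integrating with respect to $a$ gives $I(a) = \log{\left(\frac{78125 \left(a + 1\right)^{7}}{4782969} \right)} + C$.

At $a = \frac{4}{5}$ the integrand is identically $0$, so $I(\frac{4}{5}) = 0$. The closed form gives $0$, hence $C = 0$.

Setting $a = \frac{3}{5}$:
$$I = \log{\left(\frac{2097152}{4782969} \right)}.$$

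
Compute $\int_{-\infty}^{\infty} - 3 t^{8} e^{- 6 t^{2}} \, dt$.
$- \frac{35 \sqrt{6} \sqrt{\pi}}{13824}$

Consider the simpler parametrised integral
$$J(a) = \int_{-\infty}^{\infty} - 3 e^{- a t^{2}} \, dt = - \frac{3 \sqrt{\pi}}{\sqrt{a}}.$$

Differentiating under the integral sign brings down a factor of $(-t^2)$:
$$\frac{dJ}{da} = \int_{-\infty}^{\infty} 3 t^{2} e^{- a t^{2}} \, dt = \frac{3 \sqrt{\pi}}{2 a^{\frac{3}{2}}}.$$

Repeating $4$ times in total — each differentiation brings down another $(-t^2)$ — gives
$$\frac{d^{4}J}{da^{4}} = \int_{-\infty}^{\infty} - 3 t^{8} e^{- a t^{2}} \, dt = - \frac{315 \sqrt{\pi}}{16 a^{\frac{9}{2}}},$$
and the integrand here is exactly the target integrand, so $I = - \frac{315 \sqrt{\pi}}{16 a^{\frac{9}{2}}}$.

Setting $a = 6$:
$$I = - \frac{35 \sqrt{6} \sqrt{\pi}}{13824}.$$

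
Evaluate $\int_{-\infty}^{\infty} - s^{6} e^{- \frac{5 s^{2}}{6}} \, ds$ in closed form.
$- \frac{81 \sqrt{30} \sqrt{\pi}}{125}$

Consider the simpler parametrised integral
$$J(a) = \int_{-\infty}^{\infty} - e^{- a s^{2}} \, ds = - \frac{\sqrt{\pi}}{\sqrt{a}}.$$

Differentiating under the integral sign brings down a factor of $(-s^2)$:
$$\frac{dJ}{da} = \int_{-\infty}^{\infty} s^{2} e^{- a s^{2}} \, ds = \frac{\sqrt{\pi}}{2 a^{\frac{3}{2}}}.$$

Repeating $3$ times in total — each differentiation brings down another $(-s^2)$ — gives
$$\frac{d^{3}J}{da^{3}} = \int_{-\infty}^{\infty} s^{6} e^{- a s^{2}} \, ds = \frac{15 \sqrt{\pi}}{8 a^{\frac{7}{2}}},$$
and the integrand here is $(-1)^{3}$ times the target integrand, so $I = (-1)^{3}\,\frac{d^{3}J}{da^{3}} = - \frac{15 \sqrt{\pi}}{8 a^{\frac{7}{2}}}$.

Setting $a = \frac{5}{6}$:
$$I = - \frac{81 \sqrt{30} \sqrt{\pi}}{125}.$$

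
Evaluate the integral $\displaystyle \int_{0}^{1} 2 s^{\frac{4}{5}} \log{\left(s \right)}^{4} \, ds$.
$\frac{50000}{19683}$

Start from the elementary integral
$$J(a) = \int_{0}^{1} 2 s^{a} \, ds = \frac{2}{a + 1}.$$

Differentiating under the integral sign brings down a factor of $\ln s$:
$$\frac{dJ}{da} = \int_{0}^{1} 2 s^{a} \log{\left(s \right)} \, ds = - \frac{2}{\left(a + 1\right)^{2}}.$$

Repeating $4$ times in total — each differentiation brings down another $\ln s$ — gives
$$\frac{d^{4}J}{da^{4}} = \int_{0}^{1} 2 s^{a} \log{\left(s \right)}^{4} \, ds = \frac{48}{\left(a + 1\right)^{5}},$$
and the integrand here is exactly the target integrand, so $I = \frac{48}{\left(a + 1\right)^{5}}$.

Setting $a = \frac{4}{5}$:
$$I = \frac{50000}{19683}.$$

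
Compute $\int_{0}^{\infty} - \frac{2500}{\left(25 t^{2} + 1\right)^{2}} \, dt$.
$- 125 \pi$

Start from the standard arctangent integral
$$J(a) = \int_{0}^{\infty} - \frac{4}{a^{2} + t^{2}} \, dt = - \frac{2 \pi}{a}.$$

Differentiating under the integral sign with respect to $a$,
$$\frac{dJ}{da} = \int_{0}^{\infty} \frac{8 a}{\left(a^{2} + t^{2}\right)^{2}} \, dt = \frac{2 \pi}{a^{2}},$$
so $\int_{0}^{\infty} - \frac{4}{\left(a^{2} + t^{2}\right)^{2}} \, dt = - \frac{\pi}{a^{3}}$.

Setting $a = \frac{1}{5}$:
$$I = - 125 \pi.$$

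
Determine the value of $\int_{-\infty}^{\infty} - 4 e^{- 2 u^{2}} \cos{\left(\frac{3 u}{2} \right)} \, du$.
$- \frac{2 \sqrt{2} \sqrt{\pi}}{e^{\frac{9}{32}}}$

Treat the cosine frequency as a parameter and define $I(b) = \int_{-\infty}^{\infty} - 4 e^{- 2 u^{2}} \cos{\left(b u \right)} \, du$.

Differentiating under the integral sign,
$$I'(b) = \int_{-\infty}^{\infty} 4 u e^{- 2 u^{2}} \sin{\left(b u \right)} \, du.$$

Integrate $\int_{-\infty}^{\infty} u \sin(b u)\, e^{- 2 u^{2}}\, du$ by parts with $w = \sin(b u)$ and $dv = u\, e^{- 2 u^{2}}\, du$, giving $v = - \frac{e^{- 2 u^{2}}}{4}$. The boundary term vanishes and
$$\int_{-\infty}^{\infty} u \sin(b u)\, e^{- 2 u^{2}}\, du = \frac{b}{4} \int_{-\infty}^{\infty} \cos(b u)\, e^{- 2 u^{2}}\, du,$$
so $I'(b) = - \frac{b}{4}\, I(b)$.

This is a separable first-order ODE; solving with the initial condition $I(0) = \int_{-\infty}^{\infty} - 4 e^{- 2 u^{2}}\,du = - 2 \sqrt{2} \sqrt{\pi}$ gives
$$I(b) = - 2 \sqrt{2} \sqrt{\pi} e^{- \frac{b^{2}}{8}}.$$

Setting $b = \frac{3}{2}$:
$$I = - \frac{2 \sqrt{2} \sqrt{\pi}}{e^{\frac{9}{32}}}.$$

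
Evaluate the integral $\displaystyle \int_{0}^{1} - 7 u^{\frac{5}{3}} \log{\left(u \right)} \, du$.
$\frac{63}{64}$

Consider the simpler parametrised integral
$$J(a) = \int_{0}^{1} - 7 u^{a} \, du = - \frac{7}{a + 1}.$$

Differentiating under the integral sign brings down a factor of $\ln u$:
$$\frac{dJ}{da} = \int_{0}^{1} - 7 u^{a} \log{\left(u \right)} \, du = \frac{7}{\left(a + 1\right)^{2}}.$$

The integral on the left is $I$, so $I = \frac{7}{\left(a + 1\right)^{2}}$.

Setting $a = \frac{5}{3}$:
$$I = \frac{63}{64}.$$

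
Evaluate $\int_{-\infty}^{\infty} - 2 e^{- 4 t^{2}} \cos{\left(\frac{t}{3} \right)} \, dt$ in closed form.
$- \frac{\sqrt{\pi}}{e^{\frac{1}{144}}}$

Define $I(b) = \int_{-\infty}^{\infty} - 2 e^{- 4 t^{2}} \cos{\left(b t \right)} \, dt$.

Differentiating under the integral sign,
$$I'(b) = \int_{-\infty}^{\infty} 2 t e^{- 4 t^{2}} \sin{\left(b t \right)} \, dt.$$

Integrate $\int_{-\infty}^{\infty} t \sin(b t)\, e^{- 4 t^{2}}\, dt$ by parts with $u = \sin(b t)$ and $dv = t\, e^{- 4 t^{2}}\, dt$, giving $v = - \frac{e^{- 4 t^{2}}}{8}$. The boundary term vanishes and
$$\int_{-\infty}^{\infty} t \sin(b t)\, e^{- 4 t^{2}}\, dt = \frac{b}{8} \int_{-\infty}^{\infty} \cos(b t)\, e^{- 4 t^{2}}\, dt,$$
so $I'(b) = - \frac{b}{8}\, I(b)$.

This is a separable first-order ODE; solving with the initial condition $I(0) = \int_{-\infty}^{\infty} - 2 e^{- 4 t^{2}}\,dt = - \sqrt{\pi}$ gives
$$I(b) = - \sqrt{\pi} e^{- \frac{b^{2}}{16}}.$$

Setting $b = \frac{1}{3}$:
$$I = - \frac{\sqrt{\pi}}{e^{\frac{1}{144}}}.$$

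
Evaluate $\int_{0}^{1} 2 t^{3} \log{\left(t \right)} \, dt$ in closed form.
$- \frac{1}{8}$

Begin with the known integral
$$J(a) = \int_{0}^{1} 2 t^{a} \, dt = \frac{2}{a + 1}.$$

Differentiating under the integral sign brings down a factor of $\ln t$:
$$\frac{dJ}{da} = \int_{0}^{1} 2 t^{a} \log{\left(t \right)} \, dt = - \frac{2}{\left(a + 1\right)^{2}}.$$

The integral on the left is $I$, so $I = - \frac{2}{\left(a + 1\right)^{2}}$.

Setting $a = 3$:
$$I = - \frac{1}{8}.$$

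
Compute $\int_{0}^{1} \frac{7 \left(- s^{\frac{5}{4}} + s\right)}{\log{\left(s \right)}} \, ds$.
$\log{\left(\frac{2097152}{4782969} \right)}$

Introduce a parameter $a$ in the exponent: let $I(a) = \int_{0}^{1} \frac{7 \left(s - s^{a}\right)}{\log{\left(s \right)}} \, ds$.

Since $\dfrac{\partial}{\partial a}\,s^{a} = s^{a} \ln s$, the $\ln s$ in the denominator cancels and
$$\frac{dI}{da} = \int_{0}^{1} -7 s^{a} \, ds = -7 \left[\frac{s^{a+1}}{a+1}\right]_0^1 = - \frac{7}{a + 1}.$$

Integrating with respect to $a$ gives $I(a) = \log{\left(\frac{128}{\left(a + 1\right)^{7}} \right)} + C$.

At $a = 1$ the integrand is identically $0$, so $I(1) = 0$. The closed form gives $0$, hence $C = 0$.

Setting $a = \frac{5}{4}$:
$$I = \log{\left(\frac{2097152}{4782969} \right)}.$$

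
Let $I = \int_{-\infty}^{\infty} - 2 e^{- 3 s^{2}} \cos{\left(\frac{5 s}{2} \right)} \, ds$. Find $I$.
$- \frac{2 \sqrt{3} \sqrt{\pi}}{3 e^{\frac{25}{48}}}$

Let $b$ denote the cosine frequency and define $I(b) = \int_{-\infty}^{\infty} - 2 e^{- 3 s^{2}} \cos{\left(b s \right)} \, ds$.

Differentiating under the integral sign,
$$I'(b) = \int_{-\infty}^{\infty} 2 s e^{- 3 s^{2}} \sin{\left(b s \right)} \, ds.$$

Integrate $\int_{-\infty}^{\infty} s \sin(b s)\, e^{- 3 s^{2}}\, ds$ by parts with $u = \sin(b s)$ and $dv = s\, e^{- 3 s^{2}}\, ds$, giving $v = - \frac{e^{- 3 s^{2}}}{6}$. The boundary term vanishes and
$$\int_{-\infty}^{\infty} s \sin(b s)\, e^{- 3 s^{2}}\, ds = \frac{b}{6} \int_{-\infty}^{\infty} \cos(b s)\, e^{- 3 s^{2}}\, ds,$$
so $I'(b) = - \frac{b}{6}\, I(b)$.

This is a separable first-order ODE; solving with the initial condition $I(0) = \int_{-\infty}^{\infty} - 2 e^{- 3 s^{2}}\,ds = - \frac{2 \sqrt{3} \sqrt{\pi}}{3}$ gives
$$I(b) = - \frac{2 \sqrt{3} \sqrt{\pi} e^{- \frac{b^{2}}{12}}}{3}.$$

Setting $b = \frac{5}{2}$:
$$I = - \frac{2 \sqrt{3} \sqrt{\pi}}{3 e^{\frac{25}{48}}}.$$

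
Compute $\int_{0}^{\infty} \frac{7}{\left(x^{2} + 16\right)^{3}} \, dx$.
$\frac{21 \pi}{16384}$

Recall the elementary integral
$$J(a) = \int_{0}^{\infty} \frac{7}{a^{2} + x^{2}} \, dx = \frac{7 \pi}{2 a}.$$

Differentiating under the integral sign with respect to $a$,
$$\frac{dJ}{da} = \int_{0}^{\infty} - \frac{14 a}{\left(a^{2} + x^{2}\right)^{2}} \, dx = - \frac{7 \pi}{2 a^{2}},$$
so $\int_{0}^{\infty} \frac{7}{\left(a^{2} + x^{2}\right)^{2}} \, dx = \frac{7 \pi}{4 a^{3}}$.

Repeating — each differentiation of $1/(x^2+a^2)^j$ produces $-2ja/(x^2+a^2)^{j+1}$ — and dividing through by $-2ja$ at each step yields, after $2$ differentiations in total,
$$\int_{0}^{\infty} \frac{7}{\left(a^{2} + x^{2}\right)^{3}} \, dx = \frac{21 \pi}{16 a^{5}}.$$

Setting $a = 4$:
$$I = \frac{21 \pi}{16384}.$$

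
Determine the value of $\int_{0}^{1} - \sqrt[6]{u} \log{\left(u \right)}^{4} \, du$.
$- \frac{186624}{16807}$

Start from the elementary integral
$$J(a) = \int_{0}^{1} - u^{a} \, du = - \frac{1}{a + 1}.$$

Differentiating under the integral sign brings down a factor of $\ln u$:
$$\frac{dJ}{da} = \int_{0}^{1} - u^{a} \log{\left(u \right)} \, du = \frac{1}{\left(a + 1\right)^{2}}.$$

Repeating $4$ times in total — each differentiation brings down another $\ln u$ — gives
$$\frac{d^{4}J}{da^{4}} = \int_{0}^{1} - u^{a} \log{\left(u \right)}^{4} \, du = - \frac{24}{\left(a + 1\right)^{5}},$$
and the integrand here is exactly the target integrand, so $I = - \frac{24}{\left(a + 1\right)^{5}}$.

Setting $a = \frac{1}{6}$:
$$I = - \frac{186624}{16807}.$$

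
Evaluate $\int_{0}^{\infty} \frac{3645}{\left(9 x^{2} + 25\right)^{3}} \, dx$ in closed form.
$\frac{729 \pi}{10000}$

Start from the standard arctangent integral
$$J(a) = \int_{0}^{\infty} \frac{5}{a^{2} + x^{2}} \, dx = \frac{5 \pi}{2 a}.$$

Differentiating under the integral sign with respect to $a$,
$$\frac{dJ}{da} = \int_{0}^{\infty} - \frac{10 a}{\left(a^{2} + x^{2}\right)^{2}} \, dx = - \frac{5 \pi}{2 a^{2}},$$
so $\int_{0}^{\infty} \frac{5}{\left(a^{2} + x^{2}\right)^{2}} \, dx = \frac{5 \pi}{4 a^{3}}$.

Repeating — each differentiation of $1/(x^2+a^2)^j$ produces $-2ja/(x^2+a^2)^{j+1}$ — and dividing through by $-2ja$ at each step yields, after $2$ differentiations in total,
$$\int_{0}^{\infty} \frac{5}{\left(a^{2} + x^{2}\right)^{3}} \, dx = \frac{15 \pi}{16 a^{5}}.$$

Setting $a = \frac{5}{3}$:
$$I = \frac{729 \pi}{10000}.$$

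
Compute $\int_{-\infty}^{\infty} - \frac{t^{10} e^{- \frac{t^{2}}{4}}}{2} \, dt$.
$- 30240 \sqrt{\pi}$

Start from the elementary integral
$$J(a) = \int_{-\infty}^{\infty} - \frac{e^{- a t^{2}}}{2} \, dt = - \frac{\sqrt{\pi}}{2 \sqrt{a}}.$$

Differentiating under the integral sign brings down a factor of $(-t^2)$:
$$\frac{dJ}{da} = \int_{-\infty}^{\infty} \frac{t^{2} e^{- a t^{2}}}{2} \, dt = \frac{\sqrt{\pi}}{4 a^{\frac{3}{2}}}.$$

Repeating $5$ times in total — each differentiation brings down another $(-t^2)$ — gives
$$\frac{d^{5}J}{da^{5}} = \int_{-\infty}^{\infty} \frac{t^{10} e^{- a t^{2}}}{2} \, dt = \frac{945 \sqrt{\pi}}{64 a^{\frac{11}{2}}},$$
and the integrand here is $(-1)^{5}$ times the target integrand, so $I = (-1)^{5}\,\frac{d^{5}J}{da^{5}} = - \frac{945 \sqrt{\pi}}{64 a^{\frac{11}{2}}}$.

Setting $a = \frac{1}{4}$:
$$I = - 30240 \sqrt{\pi}.$$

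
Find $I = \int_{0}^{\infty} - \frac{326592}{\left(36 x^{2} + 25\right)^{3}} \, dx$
$- \frac{10206 \pi}{3125}$

Begin with the known result
$$J(a) = \int_{0}^{\infty} - \frac{7}{a^{2} + x^{2}} \, dx = - \frac{7 \pi}{2 a}.$$

Differentiating under the integral sign with respect to $a$,
$$\frac{dJ}{da} = \int_{0}^{\infty} \frac{14 a}{\left(a^{2} + x^{2}\right)^{2}} \, dx = \frac{7 \pi}{2 a^{2}},$$
so $\int_{0}^{\infty} - \frac{7}{\left(a^{2} + x^{2}\right)^{2}} \, dx = - \frac{7 \pi}{4 a^{3}}$.

Repeating — each differentiation of $1/(x^2+a^2)^j$ produces $-2ja/(x^2+a^2)^{j+1}$ — and dividing through by $-2ja$ at each step yields, after $2$ differentiations in total,
$$\int_{0}^{\infty} - \frac{7}{\left(a^{2} + x^{2}\right)^{3}} \, dx = - \frac{21 \pi}{16 a^{5}}.$$

Setting $a = \frac{5}{6}$:
$$I = - \frac{10206 \pi}{3125}.$$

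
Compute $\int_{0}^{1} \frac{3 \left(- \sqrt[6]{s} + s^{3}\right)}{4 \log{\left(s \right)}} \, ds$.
$\log{\left(\frac{4 \sqrt[4]{14} \cdot 3^{\frac{3}{4}}}{7} \right)}$

Introduce a parameter $a$ in the exponent: let $I(a) = \int_{0}^{1} \frac{3 \left(- \sqrt[6]{s} + s^{a}\right)}{4 \log{\left(s \right)}} \, ds$.

Since $\dfrac{\partial}{\partial a}\,s^{a} = s^{a} \ln s$, the $\ln s$ in the denominator cancels and
$$\frac{dI}{da} = \int_{0}^{1} \frac{3}{4} s^{a} \, ds = \frac{3}{4} \left[\frac{s^{a+1}}{a+1}\right]_0^1 = \frac{3}{4 \left(a + 1\right)}.$$

Integrating with respect to $a$ gives $I(a) = \log{\left(\frac{6^{\frac{3}{4}} \sqrt[4]{7} \left(a + 1\right)^{\frac{3}{4}}}{7} \right)} + C$.

At $a = \frac{1}{6}$ the integrand is identically $0$, so $I(\frac{1}{6}) = 0$. The closed form gives $0$, hence $C = 0$.

Setting $a = 3$:
$$I = \log{\left(\frac{4 \sqrt[4]{14} \cdot 3^{\frac{3}{4}}}{7} \right)}.$$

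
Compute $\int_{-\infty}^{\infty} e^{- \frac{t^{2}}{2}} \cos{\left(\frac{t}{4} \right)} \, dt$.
$\frac{\sqrt{2} \sqrt{\pi}}{e^{\frac{1}{32}}}$

Let $b$ denote the cosine frequency and define $I(b) = \int_{-\infty}^{\infty} e^{- \frac{t^{2}}{2}} \cos{\left(b t \right)} \, dt$.

Differentiating under the integral sign,
$$I'(b) = \int_{-\infty}^{\infty} - t e^{- \frac{t^{2}}{2}} \sin{\left(b t \right)} \, dt.$$

Integrate $\int_{-\infty}^{\infty} t \sin(b t)\, e^{- \frac{t^{2}}{2}}\, dt$ by parts with $u = \sin(b t)$ and $dv = t\, e^{- \frac{t^{2}}{2}}\, dt$, giving $v = - e^{- \frac{t^{2}}{2}}$. The boundary term vanishes and
$$\int_{-\infty}^{\infty} t \sin(b t)\, e^{- \frac{t^{2}}{2}}\, dt = b \int_{-\infty}^{\infty} \cos(b t)\, e^{- \frac{t^{2}}{2}}\, dt,$$
so $I'(b) = - b\, I(b)$.

This is a separable first-order ODE; solving with the initial condition $I(0) = \int_{-\infty}^{\infty} e^{- \frac{t^{2}}{2}}\,dt = \sqrt{2} \sqrt{\pi}$ gives
$$I(b) = \sqrt{2} \sqrt{\pi} e^{- \frac{b^{2}}{2}}.$$

Setting $b = \frac{1}{4}$:
$$I = \frac{\sqrt{2} \sqrt{\pi}}{e^{\frac{1}{32}}}.$$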